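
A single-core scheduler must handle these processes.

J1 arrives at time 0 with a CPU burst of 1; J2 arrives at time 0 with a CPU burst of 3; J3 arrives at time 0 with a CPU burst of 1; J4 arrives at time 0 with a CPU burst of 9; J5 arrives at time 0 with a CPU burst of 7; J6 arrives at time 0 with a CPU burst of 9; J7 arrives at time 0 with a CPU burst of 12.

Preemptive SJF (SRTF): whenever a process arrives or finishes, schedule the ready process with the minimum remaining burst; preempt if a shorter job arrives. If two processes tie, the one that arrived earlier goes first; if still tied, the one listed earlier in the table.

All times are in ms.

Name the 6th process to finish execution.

J6

Timeline: | J1 0-1 | J3 1-2 | J2 2-5 | J5 5-12 | J4 12-21 | J6 21-30 | J7 30-42 |
Completion: J1=1  J2=5  J3=2  J4=21  J5=12  J6=30  J7=42
Finish order: J1 → J3 → J2 → J5 → J4 → J6 → J7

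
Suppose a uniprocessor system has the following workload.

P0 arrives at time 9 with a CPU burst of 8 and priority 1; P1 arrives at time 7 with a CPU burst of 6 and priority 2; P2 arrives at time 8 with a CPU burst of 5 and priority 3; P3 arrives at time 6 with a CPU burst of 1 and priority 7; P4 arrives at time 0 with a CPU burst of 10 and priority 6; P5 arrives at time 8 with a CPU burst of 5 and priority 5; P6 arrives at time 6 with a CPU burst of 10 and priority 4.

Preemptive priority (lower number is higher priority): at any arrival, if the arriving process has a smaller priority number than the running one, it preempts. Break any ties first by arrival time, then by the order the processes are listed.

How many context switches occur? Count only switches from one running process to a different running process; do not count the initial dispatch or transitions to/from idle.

Timeline: | P4 0-6 | P6 6-7 | P1 7-9 | P0 9-17 | P1 17-21 | P2 21-26 | P6 26-35 | P5 35-40 | P4 40-44 | P3 44-45 |
Completion: P0=17  P1=21  P2=26  P3=45  P4=44  P5=40  P6=35

9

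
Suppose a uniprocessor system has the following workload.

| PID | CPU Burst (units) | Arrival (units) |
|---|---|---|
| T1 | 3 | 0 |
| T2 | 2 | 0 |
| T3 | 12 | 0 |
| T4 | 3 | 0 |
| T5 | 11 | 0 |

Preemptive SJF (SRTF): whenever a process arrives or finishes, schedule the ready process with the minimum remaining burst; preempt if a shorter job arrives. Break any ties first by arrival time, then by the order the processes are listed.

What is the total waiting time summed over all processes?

Timeline: | T2 0-2 | T1 2-5 | T4 5-8 | T5 8-19 | T3 19-31 |
Completion: T1=5  T2=2  T3=31  T4=8  T5=19
Turnaround (C−A): T1=5  T2=2  T3=31  T4=8  T5=19
Waiting = turnaround − burst: T1=2, T2=0, T3=19, T4=5, T5=8
Total waiting = 2 + 0 + 19 + 5 + 8 = 34

34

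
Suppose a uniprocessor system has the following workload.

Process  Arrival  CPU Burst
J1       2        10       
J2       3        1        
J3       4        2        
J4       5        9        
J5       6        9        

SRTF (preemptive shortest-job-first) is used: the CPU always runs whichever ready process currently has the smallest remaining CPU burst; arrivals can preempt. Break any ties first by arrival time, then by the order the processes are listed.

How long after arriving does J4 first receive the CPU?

Timeline: | idle 0-2 | J1 2-3 | J2 3-4 | J3 4-6 | J1 6-15 | J4 15-24 | J5 24-33 |
Completion: J1=15  J2=4  J3=6  J4=24  J5=33
Response(J4) = first start − arrival = 15 − 5 = 10

10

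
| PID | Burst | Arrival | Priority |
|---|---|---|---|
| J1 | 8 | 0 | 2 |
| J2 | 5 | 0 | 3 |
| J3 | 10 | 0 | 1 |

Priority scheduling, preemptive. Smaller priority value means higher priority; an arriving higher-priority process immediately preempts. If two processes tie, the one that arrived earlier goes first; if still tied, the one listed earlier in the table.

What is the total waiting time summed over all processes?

Schedule: | J3 0-10 | J1 10-18 | J2 18-23 |
Completion: J1=18  J2=23  J3=10
Turnaround (C−A): J1=18  J2=23  J3=10
Waiting = turnaround − burst: J1=10, J2=18, J3=0
Total waiting = 10 + 18 + 0 = 28

28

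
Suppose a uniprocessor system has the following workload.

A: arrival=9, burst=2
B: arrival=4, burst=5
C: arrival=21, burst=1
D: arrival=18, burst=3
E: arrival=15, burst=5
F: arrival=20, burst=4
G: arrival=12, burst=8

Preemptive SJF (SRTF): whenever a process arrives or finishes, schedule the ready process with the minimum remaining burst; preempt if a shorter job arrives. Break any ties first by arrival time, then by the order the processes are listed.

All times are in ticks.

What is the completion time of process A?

11

Gantt: | idle 0-4 | B 4-9 | A 9-11 | idle 11-12 | G 12-20 | D 20-21 | C 21-22 | D 22-24 | F 24-28 | E 28-33 |
Completion: A=11  B=9  C=22  D=24  E=33  F=28  G=20
Turnaround (C−A): A=2  B=5  C=1  D=6  E=18  F=8  G=8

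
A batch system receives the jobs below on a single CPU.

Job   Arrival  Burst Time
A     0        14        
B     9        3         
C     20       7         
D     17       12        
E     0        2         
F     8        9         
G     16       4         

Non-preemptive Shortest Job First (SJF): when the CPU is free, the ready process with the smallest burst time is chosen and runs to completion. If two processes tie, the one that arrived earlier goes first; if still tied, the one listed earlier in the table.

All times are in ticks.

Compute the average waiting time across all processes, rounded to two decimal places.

Timeline: | E 0-2 | A 2-16 | B 16-19 | G 19-23 | C 23-30 | F 30-39 | D 39-51 |
Completion: A=16  B=19  C=30  D=51  E=2  F=39  G=23
Waiting times: A=2, B=7, C=3, D=22, E=0, F=22, G=3
Average waiting = (2+7+3+22+0+22+3) / 7 = 59/7 = 8.43

8.43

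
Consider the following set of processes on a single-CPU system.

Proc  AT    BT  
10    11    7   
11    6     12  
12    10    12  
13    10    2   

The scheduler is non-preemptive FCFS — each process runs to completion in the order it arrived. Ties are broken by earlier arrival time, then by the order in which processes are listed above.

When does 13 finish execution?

32

Timeline: | idle 0-6 | 11 6-18 | 12 18-30 | 13 30-32 | 10 32-39 |
Completion: 10=39  11=18  12=30  13=32
Turnaround (C−A): 10=28  11=12  12=20  13=22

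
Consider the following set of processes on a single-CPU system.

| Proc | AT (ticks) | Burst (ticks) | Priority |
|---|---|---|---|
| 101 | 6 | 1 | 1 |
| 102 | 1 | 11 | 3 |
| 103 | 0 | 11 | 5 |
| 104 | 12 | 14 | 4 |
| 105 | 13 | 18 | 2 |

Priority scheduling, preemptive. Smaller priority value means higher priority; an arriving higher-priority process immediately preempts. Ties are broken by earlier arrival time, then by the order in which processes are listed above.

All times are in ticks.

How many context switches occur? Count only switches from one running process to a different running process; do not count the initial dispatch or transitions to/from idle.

6

Schedule: | 103 0-1 | 102 1-6 | 101 6-7 | 102 7-13 | 105 13-31 | 104 31-45 | 103 45-55 |
Completion: 101=7  102=13  103=55  104=45  105=31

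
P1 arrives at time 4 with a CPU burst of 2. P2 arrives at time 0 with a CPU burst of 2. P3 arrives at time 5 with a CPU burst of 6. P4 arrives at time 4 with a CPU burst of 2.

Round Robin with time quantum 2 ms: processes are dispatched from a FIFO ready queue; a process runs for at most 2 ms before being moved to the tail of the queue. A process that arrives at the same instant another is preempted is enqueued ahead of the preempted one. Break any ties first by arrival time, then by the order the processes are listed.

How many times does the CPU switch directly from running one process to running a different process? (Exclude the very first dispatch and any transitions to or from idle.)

Schedule: | P2 0-2 | idle 2-4 | P1 4-6 | P4 6-8 | P3 8-14 |
Completion: P1=6  P2=2  P3=14  P4=8

2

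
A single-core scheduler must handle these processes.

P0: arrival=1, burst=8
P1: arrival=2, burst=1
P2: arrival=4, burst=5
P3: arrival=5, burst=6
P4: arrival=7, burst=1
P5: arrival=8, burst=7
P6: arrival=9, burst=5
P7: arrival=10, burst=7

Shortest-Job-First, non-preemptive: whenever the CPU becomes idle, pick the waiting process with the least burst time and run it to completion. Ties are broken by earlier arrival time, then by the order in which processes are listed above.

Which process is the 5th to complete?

Gantt: | idle 0-1 | P0 1-9 | P1 9-10 | P4 10-11 | P2 11-16 | P6 16-21 | P3 21-27 | P5 27-34 | P7 34-41 |
Completion: P0=9  P1=10  P2=16  P3=27  P4=11  P5=34  P6=21  P7=41
Turnaround (C−A): P0=8  P1=8  P2=12  P3=22  P4=4  P5=26  P6=12  P7=31
Finish order: P0 → P1 → P4 → P2 → P6 → P3 → P5 → P7

P6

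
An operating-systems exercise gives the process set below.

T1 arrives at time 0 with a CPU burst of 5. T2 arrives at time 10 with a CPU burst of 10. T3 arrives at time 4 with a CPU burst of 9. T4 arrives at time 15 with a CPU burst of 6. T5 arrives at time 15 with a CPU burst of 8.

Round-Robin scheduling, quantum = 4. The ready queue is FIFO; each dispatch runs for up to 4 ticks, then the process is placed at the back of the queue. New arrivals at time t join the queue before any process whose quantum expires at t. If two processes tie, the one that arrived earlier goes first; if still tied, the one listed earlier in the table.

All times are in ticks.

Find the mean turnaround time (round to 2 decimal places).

Timeline: | T1 0-4 | T3 4-8 | T1 8-9 | T3 9-13 | T2 13-17 | T3 17-18 | T4 18-22 | T5 22-26 | T2 26-30 | T4 30-32 | T5 32-36 | T2 36-38 |
Completion: T1=9  T2=38  T3=18  T4=32  T5=36
Turnaround (C−A): T1=9  T2=28  T3=14  T4=17  T5=21
Turnaround times: T1=9, T2=28, T3=14, T4=17, T5=21
Average turnaround = (9+28+14+17+21) / 5 = 89/5 = 17.80

17.80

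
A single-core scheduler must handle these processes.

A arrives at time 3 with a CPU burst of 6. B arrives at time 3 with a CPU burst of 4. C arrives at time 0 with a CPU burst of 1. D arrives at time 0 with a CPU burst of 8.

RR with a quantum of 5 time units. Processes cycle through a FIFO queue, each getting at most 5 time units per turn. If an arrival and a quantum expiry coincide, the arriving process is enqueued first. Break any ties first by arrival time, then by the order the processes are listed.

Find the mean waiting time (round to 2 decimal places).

7.00

Schedule: | C 0-1 | D 1-6 | A 6-11 | B 11-15 | D 15-18 | A 18-19 |
Completion: A=19  B=15  C=1  D=18
Turnaround (C−A): A=16  B=12  C=1  D=18
Waiting times: A=10, B=8, C=0, D=10
Average waiting = (10+8+0+10) / 4 = 28/4 = 7.00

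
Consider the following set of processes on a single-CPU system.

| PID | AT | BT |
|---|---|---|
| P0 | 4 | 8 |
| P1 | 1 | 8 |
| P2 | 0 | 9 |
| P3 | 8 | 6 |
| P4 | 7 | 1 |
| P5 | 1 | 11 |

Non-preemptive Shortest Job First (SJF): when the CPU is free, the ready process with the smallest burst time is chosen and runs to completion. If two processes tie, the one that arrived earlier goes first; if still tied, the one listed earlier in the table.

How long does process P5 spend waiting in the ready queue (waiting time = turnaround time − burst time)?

Timeline: | P2 0-9 | P4 9-10 | P3 10-16 | P1 16-24 | P0 24-32 | P5 32-43 |
Completion: P0=32  P1=24  P2=9  P3=16  P4=10  P5=43
Turnaround (C−A): P0=28  P1=23  P2=9  P3=8  P4=3  P5=42
Waiting(P5) = turnaround − burst = 42 − 11 = 31

31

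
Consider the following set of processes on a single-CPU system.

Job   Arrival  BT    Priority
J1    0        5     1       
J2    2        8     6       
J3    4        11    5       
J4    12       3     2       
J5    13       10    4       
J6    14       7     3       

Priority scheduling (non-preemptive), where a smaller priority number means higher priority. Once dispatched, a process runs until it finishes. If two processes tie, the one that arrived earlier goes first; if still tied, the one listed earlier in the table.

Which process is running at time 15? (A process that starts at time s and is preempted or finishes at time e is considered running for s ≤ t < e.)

Timeline: | J1 0-5 | J3 5-16 | J4 16-19 | J6 19-26 | J5 26-36 | J2 36-44 |
Completion: J1=5  J2=44  J3=16  J4=19  J5=36  J6=26

J3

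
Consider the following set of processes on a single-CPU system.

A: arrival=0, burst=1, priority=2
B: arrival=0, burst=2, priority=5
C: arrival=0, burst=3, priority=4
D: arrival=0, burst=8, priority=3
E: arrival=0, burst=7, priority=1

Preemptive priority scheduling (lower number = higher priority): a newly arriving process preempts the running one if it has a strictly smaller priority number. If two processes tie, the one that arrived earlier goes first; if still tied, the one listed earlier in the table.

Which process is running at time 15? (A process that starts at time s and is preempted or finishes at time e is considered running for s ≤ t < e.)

D

Gantt: | E 0-7 | A 7-8 | D 8-16 | C 16-19 | B 19-21 |
Completion: A=8  B=21  C=19  D=16  E=7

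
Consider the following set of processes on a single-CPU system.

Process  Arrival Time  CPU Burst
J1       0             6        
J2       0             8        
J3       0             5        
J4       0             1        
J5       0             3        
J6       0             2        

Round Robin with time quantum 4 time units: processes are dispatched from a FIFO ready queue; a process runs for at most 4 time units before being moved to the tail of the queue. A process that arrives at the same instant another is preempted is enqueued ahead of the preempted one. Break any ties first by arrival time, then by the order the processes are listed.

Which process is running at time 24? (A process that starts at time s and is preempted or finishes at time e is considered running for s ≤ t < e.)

Schedule: | J1 0-4 | J2 4-8 | J3 8-12 | J4 12-13 | J5 13-16 | J6 16-18 | J1 18-20 | J2 20-24 | J3 24-25 |
Completion: J1=20  J2=24  J3=25  J4=13  J5=16  J6=18

J3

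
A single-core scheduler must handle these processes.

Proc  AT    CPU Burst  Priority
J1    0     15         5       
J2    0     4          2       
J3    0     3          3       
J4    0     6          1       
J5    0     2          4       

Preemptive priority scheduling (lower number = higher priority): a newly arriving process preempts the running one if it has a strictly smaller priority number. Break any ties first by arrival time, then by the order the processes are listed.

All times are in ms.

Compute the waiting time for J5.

13

Schedule: | J4 0-6 | J2 6-10 | J3 10-13 | J5 13-15 | J1 15-30 |
Completion: J1=30  J2=10  J3=13  J4=6  J5=15
Waiting(J5) = turnaround − burst = 15 − 2 = 13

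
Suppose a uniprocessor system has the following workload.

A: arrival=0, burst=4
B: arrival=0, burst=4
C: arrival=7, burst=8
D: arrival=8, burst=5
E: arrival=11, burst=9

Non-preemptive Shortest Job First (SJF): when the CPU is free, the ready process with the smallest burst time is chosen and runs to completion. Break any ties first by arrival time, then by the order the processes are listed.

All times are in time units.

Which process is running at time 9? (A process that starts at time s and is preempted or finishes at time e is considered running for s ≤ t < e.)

D

Schedule: | A 0-4 | B 4-8 | D 8-13 | C 13-21 | E 21-30 |
Completion: A=4  B=8  C=21  D=13  E=30
Turnaround (C−A): A=4  B=8  C=14  D=5  E=19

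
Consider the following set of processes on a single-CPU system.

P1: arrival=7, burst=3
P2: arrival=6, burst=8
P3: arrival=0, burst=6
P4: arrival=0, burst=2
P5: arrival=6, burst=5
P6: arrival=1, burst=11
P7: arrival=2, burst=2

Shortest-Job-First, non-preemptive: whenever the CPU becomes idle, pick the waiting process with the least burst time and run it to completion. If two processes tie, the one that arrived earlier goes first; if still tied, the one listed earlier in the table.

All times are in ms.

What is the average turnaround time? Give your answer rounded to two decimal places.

12.57

Gantt: | P4 0-2 | P7 2-4 | P3 4-10 | P1 10-13 | P5 13-18 | P2 18-26 | P6 26-37 |
Completion: P1=13  P2=26  P3=10  P4=2  P5=18  P6=37  P7=4
Turnaround (C−A): P1=6  P2=20  P3=10  P4=2  P5=12  P6=36  P7=2
Turnaround times: P1=6, P2=20, P3=10, P4=2, P5=12, P6=36, P7=2
Average turnaround = (6+20+10+2+12+36+2) / 7 = 88/7 = 12.57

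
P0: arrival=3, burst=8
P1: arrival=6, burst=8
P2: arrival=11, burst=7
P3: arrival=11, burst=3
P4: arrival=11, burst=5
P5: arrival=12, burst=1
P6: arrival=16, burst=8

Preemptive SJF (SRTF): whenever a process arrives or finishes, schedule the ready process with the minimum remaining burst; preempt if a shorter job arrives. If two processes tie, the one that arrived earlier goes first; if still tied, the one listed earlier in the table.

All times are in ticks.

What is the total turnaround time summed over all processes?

Gantt: | idle 0-3 | P0 3-11 | P3 11-12 | P5 12-13 | P3 13-15 | P4 15-20 | P2 20-27 | P1 27-35 | P6 35-43 |
Completion: P0=11  P1=35  P2=27  P3=15  P4=20  P5=13  P6=43
Turnaround (C−A): P0=8  P1=29  P2=16  P3=4  P4=9  P5=1  P6=27
Turnaround = completion − arrival: P0=8, P1=29, P2=16, P3=4, P4=9, P5=1, P6=27
Total turnaround = 8 + 29 + 16 + 4 + 9 + 1 + 27 = 94

94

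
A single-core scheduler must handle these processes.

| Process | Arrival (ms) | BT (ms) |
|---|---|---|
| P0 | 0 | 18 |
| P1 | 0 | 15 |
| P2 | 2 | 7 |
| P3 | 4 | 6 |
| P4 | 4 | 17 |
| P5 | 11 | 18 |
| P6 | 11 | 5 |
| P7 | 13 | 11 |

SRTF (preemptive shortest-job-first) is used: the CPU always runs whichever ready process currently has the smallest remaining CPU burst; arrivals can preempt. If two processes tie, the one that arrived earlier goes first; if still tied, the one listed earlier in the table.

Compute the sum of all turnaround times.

311

Timeline: | P1 0-2 | P2 2-9 | P3 9-15 | P6 15-20 | P7 20-31 | P1 31-44 | P4 44-61 | P0 61-79 | P5 79-97 |
Completion: P0=79  P1=44  P2=9  P3=15  P4=61  P5=97  P6=20  P7=31
Turnaround (C−A): P0=79  P1=44  P2=7  P3=11  P4=57  P5=86  P6=9  P7=18
Turnaround = completion − arrival: P0=79, P1=44, P2=7, P3=11, P4=57, P5=86, P6=9, P7=18
Total turnaround = 79 + 44 + 7 + 11 + 57 + 86 + 9 + 18 = 311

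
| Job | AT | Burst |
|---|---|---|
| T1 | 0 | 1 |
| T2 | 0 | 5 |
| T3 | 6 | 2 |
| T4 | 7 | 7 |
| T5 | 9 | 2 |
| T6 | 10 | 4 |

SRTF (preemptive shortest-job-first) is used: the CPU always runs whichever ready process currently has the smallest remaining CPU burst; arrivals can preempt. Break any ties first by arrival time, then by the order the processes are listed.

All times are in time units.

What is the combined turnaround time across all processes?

Schedule: | T1 0-1 | T2 1-6 | T3 6-8 | T4 8-9 | T5 9-11 | T6 11-15 | T4 15-21 |
Completion: T1=1  T2=6  T3=8  T4=21  T5=11  T6=15
Turnaround (C−A): T1=1  T2=6  T3=2  T4=14  T5=2  T6=5
Turnaround = completion − arrival: T1=1, T2=6, T3=2, T4=14, T5=2, T6=5
Total turnaround = 1 + 6 + 2 + 14 + 2 + 5 = 30

30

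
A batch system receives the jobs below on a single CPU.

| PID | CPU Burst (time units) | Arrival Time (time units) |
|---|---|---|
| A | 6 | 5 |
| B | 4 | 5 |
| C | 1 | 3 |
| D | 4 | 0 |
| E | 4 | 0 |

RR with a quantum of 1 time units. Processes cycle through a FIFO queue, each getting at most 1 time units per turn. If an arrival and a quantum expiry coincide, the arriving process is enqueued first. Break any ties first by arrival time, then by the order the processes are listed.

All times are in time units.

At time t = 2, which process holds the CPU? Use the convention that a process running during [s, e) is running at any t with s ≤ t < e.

D

Gantt: | D 0-1 | E 1-2 | D 2-3 | E 3-4 | C 4-5 | D 5-6 | E 6-7 | A 7-8 | B 8-9 | D 9-10 | E 10-11 | A 11-12 | B 12-13 | A 13-14 | B 14-15 | A 15-16 | B 16-17 | A 17-19 |
Completion: A=19  B=17  C=5  D=10  E=11
Turnaround (C−A): A=14  B=12  C=2  D=10  E=11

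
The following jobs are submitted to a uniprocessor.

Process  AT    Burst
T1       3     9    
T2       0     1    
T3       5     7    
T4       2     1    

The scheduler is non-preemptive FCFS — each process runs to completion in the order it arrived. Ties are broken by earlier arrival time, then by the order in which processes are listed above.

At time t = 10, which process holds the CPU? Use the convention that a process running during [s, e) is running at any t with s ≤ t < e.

Schedule: | T2 0-1 | idle 1-2 | T4 2-3 | T1 3-12 | T3 12-19 |
Completion: T1=12  T2=1  T3=19  T4=3
Turnaround (C−A): T1=9  T2=1  T3=14  T4=1

T1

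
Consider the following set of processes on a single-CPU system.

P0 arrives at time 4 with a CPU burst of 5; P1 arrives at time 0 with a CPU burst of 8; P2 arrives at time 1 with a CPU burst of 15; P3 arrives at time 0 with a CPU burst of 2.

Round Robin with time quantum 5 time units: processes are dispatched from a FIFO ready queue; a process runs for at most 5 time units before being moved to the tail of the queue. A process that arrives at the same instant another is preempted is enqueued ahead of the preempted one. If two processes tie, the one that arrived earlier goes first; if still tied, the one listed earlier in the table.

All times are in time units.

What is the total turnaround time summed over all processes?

Timeline: | P1 0-5 | P3 5-7 | P2 7-12 | P0 12-17 | P1 17-20 | P2 20-30 |
Completion: P0=17  P1=20  P2=30  P3=7
Turnaround = completion − arrival: P0=13, P1=20, P2=29, P3=7
Total turnaround = 13 + 20 + 29 + 7 = 69

69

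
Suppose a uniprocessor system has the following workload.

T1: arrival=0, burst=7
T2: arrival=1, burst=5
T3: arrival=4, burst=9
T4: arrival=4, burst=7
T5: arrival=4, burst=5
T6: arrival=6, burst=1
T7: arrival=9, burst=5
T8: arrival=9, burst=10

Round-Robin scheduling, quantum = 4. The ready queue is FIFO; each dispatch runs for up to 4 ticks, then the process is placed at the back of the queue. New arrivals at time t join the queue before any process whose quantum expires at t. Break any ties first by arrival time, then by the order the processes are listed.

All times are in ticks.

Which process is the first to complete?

Schedule: | T1 0-4 | T2 4-8 | T3 8-12 | T4 12-16 | T5 16-20 | T1 20-23 | T6 23-24 | T2 24-25 | T7 25-29 | T8 29-33 | T3 33-37 | T4 37-40 | T5 40-41 | T7 41-42 | T8 42-46 | T3 46-47 | T8 47-49 |
Completion: T1=23  T2=25  T3=47  T4=40  T5=41  T6=24  T7=42  T8=49
Finish order: T1 → T6 → T2 → T4 → T5 → T7 → T3 → T8

T1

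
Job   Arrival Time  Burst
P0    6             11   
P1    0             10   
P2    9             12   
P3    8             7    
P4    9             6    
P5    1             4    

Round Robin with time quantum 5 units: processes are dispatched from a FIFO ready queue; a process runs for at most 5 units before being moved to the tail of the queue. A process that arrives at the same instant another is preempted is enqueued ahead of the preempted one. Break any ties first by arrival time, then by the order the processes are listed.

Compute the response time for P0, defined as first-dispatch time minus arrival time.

Gantt: | P1 0-5 | P5 5-9 | P1 9-14 | P0 14-19 | P3 19-24 | P2 24-29 | P4 29-34 | P0 34-39 | P3 39-41 | P2 41-46 | P4 46-47 | P0 47-48 | P2 48-50 |
Completion: P0=48  P1=14  P2=50  P3=41  P4=47  P5=9
Response(P0) = first start − arrival = 14 − 6 = 8

8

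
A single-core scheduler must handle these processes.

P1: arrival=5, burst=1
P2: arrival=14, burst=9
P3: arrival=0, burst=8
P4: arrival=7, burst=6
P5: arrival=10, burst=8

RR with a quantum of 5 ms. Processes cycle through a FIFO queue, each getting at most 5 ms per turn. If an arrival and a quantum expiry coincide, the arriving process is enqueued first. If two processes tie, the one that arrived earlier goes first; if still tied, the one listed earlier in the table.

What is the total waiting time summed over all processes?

Schedule: | P3 0-5 | P1 5-6 | P3 6-9 | P4 9-14 | P5 14-19 | P2 19-24 | P4 24-25 | P5 25-28 | P2 28-32 |
Completion: P1=6  P2=32  P3=9  P4=25  P5=28
Waiting = turnaround − burst: P1=0, P2=9, P3=1, P4=12, P5=10
Total waiting = 0 + 9 + 1 + 12 + 10 = 32

32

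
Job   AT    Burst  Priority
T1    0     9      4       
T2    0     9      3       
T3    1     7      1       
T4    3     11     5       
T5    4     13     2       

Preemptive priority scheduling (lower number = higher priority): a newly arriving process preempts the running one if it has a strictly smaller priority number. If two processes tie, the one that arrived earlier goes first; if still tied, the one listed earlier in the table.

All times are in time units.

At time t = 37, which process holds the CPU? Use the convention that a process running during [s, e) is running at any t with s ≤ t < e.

T1

Gantt: | T2 0-1 | T3 1-8 | T5 8-21 | T2 21-29 | T1 29-38 | T4 38-49 |
Completion: T1=38  T2=29  T3=8  T4=49  T5=21
Turnaround (C−A): T1=38  T2=29  T3=7  T4=46  T5=17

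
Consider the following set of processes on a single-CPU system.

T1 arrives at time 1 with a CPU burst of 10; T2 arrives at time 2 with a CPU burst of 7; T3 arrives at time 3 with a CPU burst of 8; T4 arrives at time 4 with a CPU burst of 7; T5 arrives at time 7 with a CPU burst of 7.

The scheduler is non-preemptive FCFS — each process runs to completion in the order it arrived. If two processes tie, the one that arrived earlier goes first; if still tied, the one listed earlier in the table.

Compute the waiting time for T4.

Schedule: | idle 0-1 | T1 1-11 | T2 11-18 | T3 18-26 | T4 26-33 | T5 33-40 |
Completion: T1=11  T2=18  T3=26  T4=33  T5=40
Waiting(T4) = turnaround − burst = 29 − 7 = 22

22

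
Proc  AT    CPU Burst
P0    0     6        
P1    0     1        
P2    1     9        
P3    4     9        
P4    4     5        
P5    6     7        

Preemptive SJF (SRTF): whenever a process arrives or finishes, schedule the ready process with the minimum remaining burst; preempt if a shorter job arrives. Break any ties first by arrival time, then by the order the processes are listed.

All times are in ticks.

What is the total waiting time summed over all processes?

Gantt: | P1 0-1 | P0 1-7 | P4 7-12 | P5 12-19 | P2 19-28 | P3 28-37 |
Completion: P0=7  P1=1  P2=28  P3=37  P4=12  P5=19
Turnaround (C−A): P0=7  P1=1  P2=27  P3=33  P4=8  P5=13
Waiting = turnaround − burst: P0=1, P1=0, P2=18, P3=24, P4=3, P5=6
Total waiting = 1 + 0 + 18 + 24 + 3 + 6 = 52

52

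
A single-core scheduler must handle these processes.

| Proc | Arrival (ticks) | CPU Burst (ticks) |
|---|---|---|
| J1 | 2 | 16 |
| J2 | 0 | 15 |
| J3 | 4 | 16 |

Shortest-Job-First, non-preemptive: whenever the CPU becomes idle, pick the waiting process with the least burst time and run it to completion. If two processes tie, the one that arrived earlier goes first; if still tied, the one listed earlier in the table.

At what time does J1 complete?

31

Timeline: | J2 0-15 | J1 15-31 | J3 31-47 |
Completion: J1=31  J2=15  J3=47
Turnaround (C−A): J1=29  J2=15  J3=43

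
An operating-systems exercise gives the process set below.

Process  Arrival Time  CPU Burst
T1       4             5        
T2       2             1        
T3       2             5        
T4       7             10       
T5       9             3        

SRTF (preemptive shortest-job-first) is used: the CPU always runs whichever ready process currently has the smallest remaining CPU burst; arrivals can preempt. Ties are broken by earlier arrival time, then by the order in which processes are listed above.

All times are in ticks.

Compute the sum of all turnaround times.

41

Gantt: | idle 0-2 | T2 2-3 | T3 3-8 | T1 8-9 | T5 9-12 | T1 12-16 | T4 16-26 |
Completion: T1=16  T2=3  T3=8  T4=26  T5=12
Turnaround = completion − arrival: T1=12, T2=1, T3=6, T4=19, T5=3
Total turnaround = 12 + 1 + 6 + 19 + 3 = 41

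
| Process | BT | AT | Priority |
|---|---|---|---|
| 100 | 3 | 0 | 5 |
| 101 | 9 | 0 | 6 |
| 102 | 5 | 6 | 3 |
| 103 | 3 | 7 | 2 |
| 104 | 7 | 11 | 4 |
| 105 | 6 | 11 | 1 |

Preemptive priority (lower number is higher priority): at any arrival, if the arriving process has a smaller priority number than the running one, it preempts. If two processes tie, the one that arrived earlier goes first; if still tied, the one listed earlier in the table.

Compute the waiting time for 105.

0

Schedule: | 100 0-3 | 101 3-6 | 102 6-7 | 103 7-10 | 102 10-11 | 105 11-17 | 102 17-20 | 104 20-27 | 101 27-33 |
Completion: 100=3  101=33  102=20  103=10  104=27  105=17
Turnaround (C−A): 100=3  101=33  102=14  103=3  104=16  105=6
Waiting(105) = turnaround − burst = 6 − 6 = 0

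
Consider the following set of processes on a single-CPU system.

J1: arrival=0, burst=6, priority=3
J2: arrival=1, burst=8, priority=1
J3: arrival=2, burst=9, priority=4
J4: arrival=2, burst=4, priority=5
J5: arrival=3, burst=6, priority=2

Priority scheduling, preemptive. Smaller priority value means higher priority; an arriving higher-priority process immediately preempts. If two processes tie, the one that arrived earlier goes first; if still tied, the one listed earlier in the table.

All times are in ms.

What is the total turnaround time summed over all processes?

Timeline: | J1 0-1 | J2 1-9 | J5 9-15 | J1 15-20 | J3 20-29 | J4 29-33 |
Completion: J1=20  J2=9  J3=29  J4=33  J5=15
Turnaround (C−A): J1=20  J2=8  J3=27  J4=31  J5=12
Turnaround = completion − arrival: J1=20, J2=8, J3=27, J4=31, J5=12
Total turnaround = 20 + 8 + 27 + 31 + 12 = 98

98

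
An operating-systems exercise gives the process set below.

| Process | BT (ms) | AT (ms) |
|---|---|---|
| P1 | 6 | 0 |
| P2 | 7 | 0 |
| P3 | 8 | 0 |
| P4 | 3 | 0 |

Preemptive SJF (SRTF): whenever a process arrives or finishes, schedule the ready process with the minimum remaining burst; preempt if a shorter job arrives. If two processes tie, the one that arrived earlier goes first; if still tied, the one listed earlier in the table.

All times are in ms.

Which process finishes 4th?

P3

Schedule: | P4 0-3 | P1 3-9 | P2 9-16 | P3 16-24 |
Completion: P1=9  P2=16  P3=24  P4=3
Turnaround (C−A): P1=9  P2=16  P3=24  P4=3
Finish order: P4 → P1 → P2 → P3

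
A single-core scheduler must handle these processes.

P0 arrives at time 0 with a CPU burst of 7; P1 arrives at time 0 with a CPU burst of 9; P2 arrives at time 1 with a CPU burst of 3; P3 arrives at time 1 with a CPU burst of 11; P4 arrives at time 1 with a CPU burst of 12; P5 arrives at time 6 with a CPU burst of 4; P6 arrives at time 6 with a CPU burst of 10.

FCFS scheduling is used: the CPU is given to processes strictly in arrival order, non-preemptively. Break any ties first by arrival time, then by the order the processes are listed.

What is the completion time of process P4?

Schedule: | P0 0-7 | P1 7-16 | P2 16-19 | P3 19-30 | P4 30-42 | P5 42-46 | P6 46-56 |
Completion: P0=7  P1=16  P2=19  P3=30  P4=42  P5=46  P6=56
Turnaround (C−A): P0=7  P1=16  P2=18  P3=29  P4=41  P5=40  P6=50

42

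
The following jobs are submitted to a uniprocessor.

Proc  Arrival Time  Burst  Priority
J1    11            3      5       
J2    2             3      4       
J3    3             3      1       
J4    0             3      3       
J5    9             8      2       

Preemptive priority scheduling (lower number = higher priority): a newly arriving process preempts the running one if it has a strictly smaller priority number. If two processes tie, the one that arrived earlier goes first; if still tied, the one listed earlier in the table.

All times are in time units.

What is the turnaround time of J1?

Gantt: | J4 0-3 | J3 3-6 | J2 6-9 | J5 9-17 | J1 17-20 |
Completion: J1=20  J2=9  J3=6  J4=3  J5=17
Turnaround (C−A): J1=9  J2=7  J3=3  J4=3  J5=8
Turnaround(J1) = completion − arrival = 20 − 11 = 9

9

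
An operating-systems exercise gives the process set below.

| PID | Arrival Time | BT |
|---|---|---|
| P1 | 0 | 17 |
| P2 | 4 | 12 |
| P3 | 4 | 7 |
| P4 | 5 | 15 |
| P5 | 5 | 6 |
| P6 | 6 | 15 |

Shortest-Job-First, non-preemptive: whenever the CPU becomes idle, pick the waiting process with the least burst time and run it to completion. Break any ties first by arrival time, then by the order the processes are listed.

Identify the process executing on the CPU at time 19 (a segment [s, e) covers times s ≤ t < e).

P5

Timeline: | P1 0-17 | P5 17-23 | P3 23-30 | P2 30-42 | P4 42-57 | P6 57-72 |
Completion: P1=17  P2=42  P3=30  P4=57  P5=23  P6=72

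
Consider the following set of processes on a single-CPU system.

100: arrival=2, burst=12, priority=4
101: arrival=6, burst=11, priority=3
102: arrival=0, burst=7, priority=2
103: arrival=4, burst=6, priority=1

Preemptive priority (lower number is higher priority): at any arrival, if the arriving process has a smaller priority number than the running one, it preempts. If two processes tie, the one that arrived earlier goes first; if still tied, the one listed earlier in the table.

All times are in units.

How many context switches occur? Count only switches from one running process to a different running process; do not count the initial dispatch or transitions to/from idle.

Timeline: | 102 0-4 | 103 4-10 | 102 10-13 | 101 13-24 | 100 24-36 |
Completion: 100=36  101=24  102=13  103=10
Turnaround (C−A): 100=34  101=18  102=13  103=6

4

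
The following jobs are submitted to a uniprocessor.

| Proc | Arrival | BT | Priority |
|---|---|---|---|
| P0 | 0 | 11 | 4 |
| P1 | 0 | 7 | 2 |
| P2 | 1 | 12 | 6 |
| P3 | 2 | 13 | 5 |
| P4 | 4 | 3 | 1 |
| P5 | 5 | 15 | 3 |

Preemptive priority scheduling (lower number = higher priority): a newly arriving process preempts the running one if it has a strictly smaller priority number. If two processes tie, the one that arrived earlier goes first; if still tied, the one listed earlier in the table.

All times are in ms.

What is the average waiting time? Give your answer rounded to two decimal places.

Timeline: | P1 0-4 | P4 4-7 | P1 7-10 | P5 10-25 | P0 25-36 | P3 36-49 | P2 49-61 |
Completion: P0=36  P1=10  P2=61  P3=49  P4=7  P5=25
Turnaround (C−A): P0=36  P1=10  P2=60  P3=47  P4=3  P5=20
Waiting times: P0=25, P1=3, P2=48, P3=34, P4=0, P5=5
Average waiting = (25+3+48+34+0+5) / 6 = 115/6 = 19.17

19.17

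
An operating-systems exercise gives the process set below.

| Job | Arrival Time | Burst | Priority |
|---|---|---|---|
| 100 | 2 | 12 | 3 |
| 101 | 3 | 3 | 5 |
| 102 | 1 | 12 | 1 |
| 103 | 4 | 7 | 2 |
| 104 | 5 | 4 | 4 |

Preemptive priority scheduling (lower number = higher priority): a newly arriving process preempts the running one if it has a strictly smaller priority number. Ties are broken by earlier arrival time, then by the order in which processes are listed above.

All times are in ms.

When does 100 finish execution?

32

Schedule: | idle 0-1 | 102 1-13 | 103 13-20 | 100 20-32 | 104 32-36 | 101 36-39 |
Completion: 100=32  101=39  102=13  103=20  104=36
Turnaround (C−A): 100=30  101=36  102=12  103=16  104=31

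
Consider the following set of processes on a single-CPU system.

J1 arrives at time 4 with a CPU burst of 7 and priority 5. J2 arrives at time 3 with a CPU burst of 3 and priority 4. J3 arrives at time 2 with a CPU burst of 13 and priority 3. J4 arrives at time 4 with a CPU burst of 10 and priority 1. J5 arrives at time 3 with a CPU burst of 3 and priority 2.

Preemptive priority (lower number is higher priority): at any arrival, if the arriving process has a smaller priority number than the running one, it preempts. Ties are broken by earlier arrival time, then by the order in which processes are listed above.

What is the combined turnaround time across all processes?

111

Timeline: | idle 0-2 | J3 2-3 | J5 3-4 | J4 4-14 | J5 14-16 | J3 16-28 | J2 28-31 | J1 31-38 |
Completion: J1=38  J2=31  J3=28  J4=14  J5=16
Turnaround (C−A): J1=34  J2=28  J3=26  J4=10  J5=13
Turnaround = completion − arrival: J1=34, J2=28, J3=26, J4=10, J5=13
Total turnaround = 34 + 28 + 26 + 10 + 13 = 111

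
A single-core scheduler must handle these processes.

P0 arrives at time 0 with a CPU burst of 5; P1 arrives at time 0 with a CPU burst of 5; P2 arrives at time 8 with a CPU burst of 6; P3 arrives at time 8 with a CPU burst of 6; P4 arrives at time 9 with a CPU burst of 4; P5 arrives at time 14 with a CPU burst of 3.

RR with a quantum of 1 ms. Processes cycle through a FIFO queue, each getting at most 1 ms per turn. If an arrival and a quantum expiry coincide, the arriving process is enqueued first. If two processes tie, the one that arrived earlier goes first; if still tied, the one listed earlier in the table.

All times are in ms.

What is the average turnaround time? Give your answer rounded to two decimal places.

14.67

Gantt: | P0 0-1 | P1 1-2 | P0 2-3 | P1 3-4 | P0 4-5 | P1 5-6 | P0 6-7 | P1 7-8 | P0 8-9 | P2 9-10 | P3 10-11 | P1 11-12 | P4 12-13 | P2 13-14 | P3 14-15 | P4 15-16 | P5 16-17 | P2 17-18 | P3 18-19 | P4 19-20 | P5 20-21 | P2 21-22 | P3 22-23 | P4 23-24 | P5 24-25 | P2 25-26 | P3 26-27 | P2 27-28 | P3 28-29 |
Completion: P0=9  P1=12  P2=28  P3=29  P4=24  P5=25
Turnaround (C−A): P0=9  P1=12  P2=20  P3=21  P4=15  P5=11
Turnaround times: P0=9, P1=12, P2=20, P3=21, P4=15, P5=11
Average turnaround = (9+12+20+21+15+11) / 6 = 88/6 = 14.67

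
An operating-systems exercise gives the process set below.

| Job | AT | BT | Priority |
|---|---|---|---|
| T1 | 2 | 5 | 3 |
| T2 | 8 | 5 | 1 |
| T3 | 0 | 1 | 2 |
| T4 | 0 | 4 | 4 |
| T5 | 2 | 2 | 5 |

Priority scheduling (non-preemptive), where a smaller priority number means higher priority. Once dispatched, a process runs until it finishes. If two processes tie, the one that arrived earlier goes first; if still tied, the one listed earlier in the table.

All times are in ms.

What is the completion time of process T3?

Timeline: | T3 0-1 | T4 1-5 | T1 5-10 | T2 10-15 | T5 15-17 |
Completion: T1=10  T2=15  T3=1  T4=5  T5=17
Turnaround (C−A): T1=8  T2=7  T3=1  T4=5  T5=15

1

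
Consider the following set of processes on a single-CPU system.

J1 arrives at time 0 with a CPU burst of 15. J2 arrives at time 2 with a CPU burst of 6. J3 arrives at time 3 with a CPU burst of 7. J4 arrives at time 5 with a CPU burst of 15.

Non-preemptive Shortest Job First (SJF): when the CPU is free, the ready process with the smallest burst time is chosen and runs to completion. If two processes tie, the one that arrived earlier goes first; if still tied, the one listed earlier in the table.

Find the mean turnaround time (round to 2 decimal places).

Schedule: | J1 0-15 | J2 15-21 | J3 21-28 | J4 28-43 |
Completion: J1=15  J2=21  J3=28  J4=43
Turnaround (C−A): J1=15  J2=19  J3=25  J4=38
Turnaround times: J1=15, J2=19, J3=25, J4=38
Average turnaround = (15+19+25+38) / 4 = 97/4 = 24.25

24.25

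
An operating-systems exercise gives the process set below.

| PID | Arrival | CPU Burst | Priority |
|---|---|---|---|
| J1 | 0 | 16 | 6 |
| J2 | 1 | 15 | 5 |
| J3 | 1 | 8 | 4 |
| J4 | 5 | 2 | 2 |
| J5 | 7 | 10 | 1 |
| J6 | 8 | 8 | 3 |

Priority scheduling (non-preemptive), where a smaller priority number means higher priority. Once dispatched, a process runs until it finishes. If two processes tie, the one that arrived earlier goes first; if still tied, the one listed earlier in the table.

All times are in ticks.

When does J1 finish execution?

16

Gantt: | J1 0-16 | J5 16-26 | J4 26-28 | J6 28-36 | J3 36-44 | J2 44-59 |
Completion: J1=16  J2=59  J3=44  J4=28  J5=26  J6=36
Turnaround (C−A): J1=16  J2=58  J3=43  J4=23  J5=19  J6=28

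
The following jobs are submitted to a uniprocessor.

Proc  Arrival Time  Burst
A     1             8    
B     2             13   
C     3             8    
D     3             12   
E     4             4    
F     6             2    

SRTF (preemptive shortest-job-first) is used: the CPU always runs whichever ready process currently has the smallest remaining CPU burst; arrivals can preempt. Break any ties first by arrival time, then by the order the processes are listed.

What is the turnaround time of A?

14

Schedule: | idle 0-1 | A 1-4 | E 4-8 | F 8-10 | A 10-15 | C 15-23 | D 23-35 | B 35-48 |
Completion: A=15  B=48  C=23  D=35  E=8  F=10
Turnaround (C−A): A=14  B=46  C=20  D=32  E=4  F=4
Turnaround(A) = completion − arrival = 15 − 1 = 14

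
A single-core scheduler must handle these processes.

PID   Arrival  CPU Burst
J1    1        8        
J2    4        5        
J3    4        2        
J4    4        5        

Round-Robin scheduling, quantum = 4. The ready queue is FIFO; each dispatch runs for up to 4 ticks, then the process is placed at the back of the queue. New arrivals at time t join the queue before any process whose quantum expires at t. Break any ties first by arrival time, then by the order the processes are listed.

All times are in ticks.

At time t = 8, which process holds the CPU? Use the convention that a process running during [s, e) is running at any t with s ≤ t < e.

Timeline: | idle 0-1 | J1 1-5 | J2 5-9 | J3 9-11 | J4 11-15 | J1 15-19 | J2 19-20 | J4 20-21 |
Completion: J1=19  J2=20  J3=11  J4=21

J2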